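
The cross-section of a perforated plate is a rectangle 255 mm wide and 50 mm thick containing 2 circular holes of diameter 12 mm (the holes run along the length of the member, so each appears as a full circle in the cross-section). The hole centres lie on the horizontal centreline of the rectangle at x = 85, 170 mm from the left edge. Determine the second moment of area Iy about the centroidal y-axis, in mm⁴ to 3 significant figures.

Break the section into simple shapes (no overlaps), measuring from the bottom-left corner of the bounding box.
Plate: 255 × 50, A = 12 750 mm², x = 127.5 mm, Ī = 69 089 063 mm⁴.
Hole 1 (subtracted): ⌀12, A = 113.1 mm², x = 85 mm, Ī = 1017.9 mm⁴.
Hole 2 (subtracted): ⌀12, A = 113.1 mm², x = 170 mm, Ī = 1017.9 mm⁴.
By symmetry the centroid is at mid-width, x̄ = 127.5 mm.
Transfer each piece to the centroidal y-axis using Ī + A·d² with d = x − 127.5:
  plate: d = 0 mm → contributes +69 089 063 mm⁴
  hole 1: d = -42.5 mm → contributes −205 300 mm⁴
  hole 2: d = 42.5 mm → contributes −205 300 mm⁴
Total I = 68 678 463 mm⁴.

Iy ≈ 6.87 × 10⁷ mm⁴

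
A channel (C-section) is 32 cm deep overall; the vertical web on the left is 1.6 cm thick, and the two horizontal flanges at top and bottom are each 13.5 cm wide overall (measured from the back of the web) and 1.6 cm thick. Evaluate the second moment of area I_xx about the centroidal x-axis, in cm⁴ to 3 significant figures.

Break the section into simple shapes (no overlaps), measuring from the bottom-left corner of the bounding box.
Web: 1.6 × 32, A = 51.2 cm², y = 16 cm, Ī = 4369.1 cm⁴.
Top flange (beyond web): 11.9 × 1.6, A = 19.04 cm², y = 31.2 cm, Ī = 4.0619 cm⁴.
Bottom flange (beyond web): 11.9 × 1.6, A = 19.04 cm², y = 0.8 cm, Ī = 4.0619 cm⁴.
By symmetry the centroid is at mid-height, ȳ = 16 cm.
Transfer each piece to the centroidal x-axis using Ī + A·d² with d = y − 16:
  web: d = 0 cm → contributes +4369.1 cm⁴
  top flange (beyond web): d = 15.2 cm → contributes +4403.1 cm⁴
  bottom flange (beyond web): d = -15.2 cm → contributes +4403.1 cm⁴
Total I = 13 175 cm⁴.

I_xx ≈ 1.32 × 10⁴ cm⁴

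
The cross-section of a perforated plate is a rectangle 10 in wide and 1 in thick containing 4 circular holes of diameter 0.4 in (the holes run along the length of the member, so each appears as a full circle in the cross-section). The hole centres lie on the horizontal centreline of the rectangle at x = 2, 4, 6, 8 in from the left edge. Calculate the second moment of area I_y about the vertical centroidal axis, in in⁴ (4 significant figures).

Split into non-overlapping primitives; take the origin at the lower-left of the bounding box.
Plate: 10 × 1, A = 10 in², x = 5 in, Ī = 83.3333 in⁴.
Hole 1 (subtracted): ⌀0.4, A = 0.125664 in², x = 2 in, Ī = 0.00125664 in⁴.
Hole 2 (subtracted): ⌀0.4, A = 0.125664 in², x = 4 in, Ī = 0.00125664 in⁴.
Hole 3 (subtracted): ⌀0.4, A = 0.125664 in², x = 6 in, Ī = 0.00125664 in⁴.
Hole 4 (subtracted): ⌀0.4, A = 0.125664 in², x = 8 in, Ī = 0.00125664 in⁴.
By symmetry the centroid is at mid-width, x̄ = 5 in.
Transfer each piece to the vertical centroidal axis using Ī + A·d² with d = x − 5:
  plate: d = 0 in → contributes +83.3333 in⁴
  hole 1: d = -3 in → contributes −1.13223 in⁴
  hole 2: d = -1 in → contributes −0.12692 in⁴
  hole 3: d = 1 in → contributes −0.12692 in⁴
  hole 4: d = 3 in → contributes −1.13223 in⁴
Total I = 80.815 in⁴.

I_y ≈ 80.82 in⁴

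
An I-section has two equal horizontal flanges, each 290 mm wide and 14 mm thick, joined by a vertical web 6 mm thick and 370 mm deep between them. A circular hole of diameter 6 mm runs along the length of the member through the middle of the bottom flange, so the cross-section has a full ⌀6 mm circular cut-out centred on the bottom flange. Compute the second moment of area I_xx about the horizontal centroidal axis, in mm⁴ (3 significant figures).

Decompose the section into non-overlapping parts with the origin at the bottom-left of its bounding rectangle.
Bottom flange: 290 × 14, A = 4 060 mm², y = 7 mm, Ī = 66 313 mm⁴.
Web: 6 × 370, A = 2 220 mm², y = 199 mm, Ī = 25 326 500 mm⁴.
Top flange: 290 × 14, A = 4 060 mm², y = 391 mm, Ī = 66 313 mm⁴.
Hole (subtracted): ⌀6, A = 28.274 mm², y = 7 mm, Ī = 63.617 mm⁴.
Centroid: ȳ = ΣA·y / ΣA = 199.53 mm.
Transfer each piece to the horizontal centroidal axis using Ī + A·d² with d = y − 199.53:
  bottom flange: d = -192.53 mm → contributes +150 556 045 mm⁴
  web: d = -0.52646 mm → contributes +25 327 115 mm⁴
  top flange: d = 191.47 mm → contributes +148 914 512 mm⁴
  hole: d = -192.53 mm → contributes −1 048 092 mm⁴
Total I = 323 749 580 mm⁴.

I_xx ≈ 3.24 × 10⁸ mm⁴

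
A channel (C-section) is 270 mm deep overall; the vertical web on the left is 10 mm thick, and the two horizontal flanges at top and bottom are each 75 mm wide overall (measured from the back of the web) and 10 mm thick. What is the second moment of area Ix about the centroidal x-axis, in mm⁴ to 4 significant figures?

Decompose the section into non-overlapping parts with the origin at the bottom-left of its bounding rectangle.
Web: 10 × 270, A = 2 700 mm², y = 135 mm, Ī = 16 402 500 mm⁴.
Top flange (beyond web): 65 × 10, A = 650 mm², y = 265 mm, Ī = 5416.67 mm⁴.
Bottom flange (beyond web): 65 × 10, A = 650 mm², y = 5 mm, Ī = 5416.67 mm⁴.
By symmetry the centroid is at mid-height, ȳ = 135 mm.
Transfer each piece to the centroidal x-axis using Ī + A·d² with d = y − 135:
  web: d = 0 mm → contributes +16 402 500 mm⁴
  top flange (beyond web): d = 130 mm → contributes +10 990 417 mm⁴
  bottom flange (beyond web): d = -130 mm → contributes +10 990 417 mm⁴
Total I = 38 383 333 mm⁴.

Ix ≈ 3.838 × 10⁷ mm⁴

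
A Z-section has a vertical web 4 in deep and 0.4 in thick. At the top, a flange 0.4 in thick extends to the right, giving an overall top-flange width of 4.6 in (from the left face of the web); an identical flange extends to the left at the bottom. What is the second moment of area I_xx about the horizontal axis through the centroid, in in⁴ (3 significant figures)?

Treat the section as a set of non-overlapping primitives; coordinates are from the bounding-box lower-left.
Web: 0.4 × 4, A = 1.6 in², y = 2 in, Ī = 2.1333 in⁴.
Top flange (beyond web): 4.2 × 0.4, A = 1.68 in², y = 3.8 in, Ī = 0.0224 in⁴.
Bottom flange (beyond web): 4.2 × 0.4, A = 1.68 in², y = 0.2 in, Ī = 0.0224 in⁴.
Centroid: ȳ = ΣA·y / ΣA = 2 in.
Transfer each piece to the horizontal axis through the centroid using Ī + A·d² with d = y − 2:
  web: d = 0 in → contributes +2.1333 in⁴
  top flange (beyond web): d = 1.8 in → contributes +5.4656 in⁴
  bottom flange (beyond web): d = -1.8 in → contributes +5.4656 in⁴
Total I = 13.065 in⁴.

I_xx ≈ 13.1 in⁴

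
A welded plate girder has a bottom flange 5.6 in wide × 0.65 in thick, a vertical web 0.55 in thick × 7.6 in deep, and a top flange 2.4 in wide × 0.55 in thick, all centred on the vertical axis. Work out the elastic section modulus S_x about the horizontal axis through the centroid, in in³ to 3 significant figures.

Split into non-overlapping primitives; take the origin at the lower-left of the bounding box.
Bottom plate: 5.6 × 0.65, A = 3.64 in², y = 0.325 in, Ī = 0.12816 in⁴.
Web plate: 0.55 × 7.6, A = 4.18 in², y = 4.45 in, Ī = 20.12 in⁴.
Top plate: 2.4 × 0.55, A = 1.32 in², y = 8.525 in, Ī = 0.033275 in⁴.
Centroid: ȳ = ΣA·y / ΣA = 3.3957 in.
Transfer each piece to the horizontal axis through the centroid using Ī + A·d² with d = y − 3.3957:
  bottom plate: d = -3.0707 in → contributes +34.451 in⁴
  web plate: d = 1.0543 in → contributes +24.766 in⁴
  top plate: d = 5.1293 in → contributes +34.762 in⁴
Total I = 93.979 in⁴.
Extreme fibre distance c = 5.4043 in; S = I/c = 17.39 in³.

S_x ≈ 17.4 in³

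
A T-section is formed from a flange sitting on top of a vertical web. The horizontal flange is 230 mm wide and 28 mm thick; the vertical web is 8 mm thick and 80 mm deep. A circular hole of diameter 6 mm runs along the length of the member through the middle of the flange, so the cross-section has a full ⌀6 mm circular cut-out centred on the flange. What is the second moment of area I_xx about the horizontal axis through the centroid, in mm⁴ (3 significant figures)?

Decompose the section into non-overlapping parts with the origin at the bottom-left of its bounding rectangle.
Flange: 230 × 28, A = 6 440 mm², y = 94 mm, Ī = 420 747 mm⁴.
Web: 8 × 80, A = 640 mm², y = 40 mm, Ī = 341 333 mm⁴.
Hole (subtracted): ⌀6, A = 28.274 mm², y = 94 mm, Ī = 63.617 mm⁴.
Centroid: ȳ = ΣA·y / ΣA = 89.099 mm.
Transfer each piece to the horizontal axis through the centroid using Ī + A·d² with d = y − 89.099:
  flange: d = 4.9009 mm → contributes +575 430 mm⁴
  web: d = -49.099 mm → contributes +1 884 193 mm⁴
  hole: d = 4.9009 mm → contributes −742.74 mm⁴
Total I = 2 458 880 mm⁴.

I_xx ≈ 2.46 × 10⁶ mm⁴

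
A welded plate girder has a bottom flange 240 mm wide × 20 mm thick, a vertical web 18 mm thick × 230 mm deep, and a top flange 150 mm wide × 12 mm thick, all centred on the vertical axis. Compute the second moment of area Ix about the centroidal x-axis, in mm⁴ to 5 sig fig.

Ix ≈ 1.0618 × 10⁸ mm⁴

Break the section into simple shapes (no overlaps), measuring from the bottom-left corner of the bounding box.
Bottom plate: 240 × 20, A = 4 800 mm², y = 10 mm, Ī = 160 000 mm⁴.
Web plate: 18 × 230, A = 4 140 mm², y = 135 mm, Ī = 18 250 500 mm⁴.
Top plate: 150 × 12, A = 1 800 mm², y = 256 mm, Ī = 21 600 mm⁴.
Centroid: ȳ = ΣA·y / ΣA = 99.41341 mm.
Transfer each piece to the centroidal x-axis using Ī + A·d² with d = y − 99.41341:
  bottom plate: d = -89.41341 mm → contributes +38 534 836 mm⁴
  web plate: d = 35.58659 mm → contributes +23 493 419 mm⁴
  top plate: d = 156.5866 mm → contributes +44 156 450 mm⁴
Total I = 106 184 704 mm⁴.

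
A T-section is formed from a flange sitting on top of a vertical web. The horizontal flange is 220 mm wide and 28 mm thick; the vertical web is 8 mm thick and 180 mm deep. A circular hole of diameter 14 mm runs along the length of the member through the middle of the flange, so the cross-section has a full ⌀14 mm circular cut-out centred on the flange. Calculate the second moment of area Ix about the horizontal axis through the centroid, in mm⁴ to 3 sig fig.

Ix ≈ 1.69 × 10⁷ mm⁴

Break the section into simple shapes (no overlaps), measuring from the bottom-left corner of the bounding box.
Flange: 220 × 28, A = 6 160 mm², y = 194 mm, Ī = 402 453 mm⁴.
Web: 8 × 180, A = 1 440 mm², y = 90 mm, Ī = 3 888 000 mm⁴.
Hole (subtracted): ⌀14, A = 153.94 mm², y = 194 mm, Ī = 1885.7 mm⁴.
Centroid: ȳ = ΣA·y / ΣA = 173.89 mm.
Transfer each piece to the horizontal axis through the centroid using Ī + A·d² with d = y − 173.89:
  flange: d = 20.113 mm → contributes +2 894 287 mm⁴
  web: d = -83.887 mm → contributes +14 021 407 mm⁴
  hole: d = 20.113 mm → contributes −64 157 mm⁴
Total I = 16 851 538 mm⁴.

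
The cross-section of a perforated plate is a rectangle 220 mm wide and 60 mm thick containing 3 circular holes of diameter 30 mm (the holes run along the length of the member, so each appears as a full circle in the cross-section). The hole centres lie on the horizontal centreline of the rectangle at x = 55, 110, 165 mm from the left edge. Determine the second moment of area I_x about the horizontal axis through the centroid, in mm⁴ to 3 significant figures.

Split into non-overlapping primitives; take the origin at the lower-left of the bounding box.
Plate: 220 × 60, A = 13 200 mm², y = 30 mm, Ī = 3 960 000 mm⁴.
Hole 1 (subtracted): ⌀30, A = 706.86 mm², y = 30 mm, Ī = 39 761 mm⁴.
Hole 2 (subtracted): ⌀30, A = 706.86 mm², y = 30 mm, Ī = 39 761 mm⁴.
Hole 3 (subtracted): ⌀30, A = 706.86 mm², y = 30 mm, Ī = 39 761 mm⁴.
By symmetry the centroid is at mid-height, ȳ = 30 mm.
All pieces are centred on the horizontal axis through the centroid, so I = ΣĪ (holes subtracted) = 3 840 718 mm⁴.

I_x ≈ 3.84 × 10⁶ mm⁴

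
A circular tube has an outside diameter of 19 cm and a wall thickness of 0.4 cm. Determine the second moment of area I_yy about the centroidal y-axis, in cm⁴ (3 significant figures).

I_yy ≈ 1010 cm⁴

Break the section into simple shapes (no overlaps), measuring from the bottom-left corner of the bounding box.
Outer circle: ⌀19, A = 283.53 cm², x = 9.5 cm, Ī = 6397.1 cm⁴.
Bore (subtracted): ⌀18.2, A = 260.16 cm², x = 9.5 cm, Ī = 5385.9 cm⁴.
By symmetry the centroid is at mid-width, x̄ = 9.5 cm.
All pieces are centred on the centroidal y-axis, so I = ΣĪ (holes subtracted) = 1011.3 cm⁴.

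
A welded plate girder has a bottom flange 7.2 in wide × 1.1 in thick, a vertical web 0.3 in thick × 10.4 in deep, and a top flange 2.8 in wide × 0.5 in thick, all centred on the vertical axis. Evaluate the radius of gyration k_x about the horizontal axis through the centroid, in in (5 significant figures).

k_x ≈ 4.1752 in

Decompose the section into non-overlapping parts with the origin at the bottom-left of its bounding rectangle.
Bottom plate: 7.2 × 1.1, A = 7.92 in², y = 0.55 in, Ī = 0.7986 in⁴.
Web plate: 0.3 × 10.4, A = 3.12 in², y = 6.3 in, Ī = 28.1216 in⁴.
Top plate: 2.8 × 0.5, A = 1.4 in², y = 11.75 in, Ī = 0.02916667 in⁴.
Centroid: ȳ = ΣA·y / ΣA = 3.252572 in.
Transfer each piece to the horizontal axis through the centroid using Ī + A·d² with d = y − 3.252572:
  bottom plate: d = -2.702572 in → contributes +58.64547 in⁴
  web plate: d = 3.047428 in → contributes +57.09646 in⁴
  top plate: d = 8.497428 in → contributes +101.118 in⁴
Total I = 216.8599 in⁴.
Radius of gyration: k = √(I/A) = √(216.8599 / 12.44) = 4.175221 in.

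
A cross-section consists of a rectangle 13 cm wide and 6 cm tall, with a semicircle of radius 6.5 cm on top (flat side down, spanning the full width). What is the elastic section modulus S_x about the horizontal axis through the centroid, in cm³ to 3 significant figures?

Decompose the section into non-overlapping parts with the origin at the bottom-left of its bounding rectangle.
Rectangular body: 13 × 6, A = 78 cm², y = 3 cm, Ī = 234 cm⁴.
Semicircular cap: semicircle r = 6.5, A = 66.366 cm², y = 8.7587 cm, Ī = 195.92 cm⁴.
Centroid: ȳ = ΣA·y / ΣA = 5.6473 cm.
Transfer each piece to the horizontal axis through the centroid using Ī + A·d² with d = y − 5.6473:
  rectangular body: d = -2.6473 cm → contributes +780.64 cm⁴
  semicircular cap: d = 3.1114 cm → contributes +838.39 cm⁴
Total I = 1 619 cm⁴.
Extreme fibre distance c = 6.8527 cm; S = I/c = 236.26 cm³.

S_x ≈ 236 cm³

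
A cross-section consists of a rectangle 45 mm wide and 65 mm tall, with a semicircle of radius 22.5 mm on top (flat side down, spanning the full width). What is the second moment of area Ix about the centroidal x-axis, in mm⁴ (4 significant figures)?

Treat the section as a set of non-overlapping primitives; coordinates are from the bounding-box lower-left.
Rectangular body: 45 × 65, A = 2 925 mm², y = 32.5 mm, Ī = 1 029 844 mm⁴.
Semicircular cap: semicircle r = 22.5, A = 795.216 mm², y = 74.5493 mm, Ī = 28129.5 mm⁴.
Centroid: ȳ = ΣA·y / ΣA = 41.4883 mm.
Transfer each piece to the centroidal x-axis using Ī + A·d² with d = y − 41.4883:
  rectangular body: d = -8.98826 mm → contributes +1 266 151 mm⁴
  semicircular cap: d = 33.061 mm → contributes +897 326 mm⁴
Total I = 2 163 477 mm⁴.

Ix ≈ 2.163 × 10⁶ mm⁴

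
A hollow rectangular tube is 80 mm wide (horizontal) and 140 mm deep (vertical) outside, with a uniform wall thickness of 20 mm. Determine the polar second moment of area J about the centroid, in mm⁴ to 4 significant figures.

Decompose the section into non-overlapping parts with the origin at the bottom-left of its bounding rectangle.
Outer rectangle: 80 × 140, A = 11 200 mm², y = 70 mm, Ī = 18 293 333 mm⁴.
Inner void (subtracted): 40 × 100, A = 4 000 mm², y = 70 mm, Ī = 3 333 333 mm⁴.
By symmetry the centroid is at mid-height, ȳ = 70 mm.
All pieces are centred on the centroidal x-axis, so I = ΣĪ (holes subtracted) = 14 960 000 mm⁴.
Repeating about the centroidal y-axis gives I_y = 5 440 000 mm⁴.
Polar second moment: J = I_x + I_y = 20 400 000 mm⁴.

J ≈ 2.040 × 10⁷ mm⁴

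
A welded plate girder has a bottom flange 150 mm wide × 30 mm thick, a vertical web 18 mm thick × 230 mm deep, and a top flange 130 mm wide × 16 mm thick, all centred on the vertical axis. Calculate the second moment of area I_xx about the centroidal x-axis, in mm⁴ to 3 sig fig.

Split into non-overlapping primitives; take the origin at the lower-left of the bounding box.
Bottom plate: 150 × 30, A = 4 500 mm², y = 15 mm, Ī = 337 500 mm⁴.
Web plate: 18 × 230, A = 4 140 mm², y = 145 mm, Ī = 18 250 500 mm⁴.
Top plate: 130 × 16, A = 2 080 mm², y = 268 mm, Ī = 44 373 mm⁴.
Centroid: ȳ = ΣA·y / ΣA = 114.29 mm.
Transfer each piece to the centroidal x-axis using Ī + A·d² with d = y − 114.29:
  bottom plate: d = -99.295 mm → contributes +44 705 037 mm⁴
  web plate: d = 30.705 mm → contributes +22 153 737 mm⁴
  top plate: d = 153.71 mm → contributes +49 184 989 mm⁴
Total I = 116 043 762 mm⁴.

I_xx ≈ 1.16 × 10⁸ mm⁴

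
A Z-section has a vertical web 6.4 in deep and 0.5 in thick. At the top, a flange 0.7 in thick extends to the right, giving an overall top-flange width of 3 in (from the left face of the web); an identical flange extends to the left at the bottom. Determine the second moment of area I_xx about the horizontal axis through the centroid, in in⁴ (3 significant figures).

Decompose the section into non-overlapping parts with the origin at the bottom-left of its bounding rectangle.
Web: 0.5 × 6.4, A = 3.2 in², y = 3.2 in, Ī = 10.923 in⁴.
Top flange (beyond web): 2.5 × 0.7, A = 1.75 in², y = 6.05 in, Ī = 0.071458 in⁴.
Bottom flange (beyond web): 2.5 × 0.7, A = 1.75 in², y = 0.35 in, Ī = 0.071458 in⁴.
Centroid: ȳ = ΣA·y / ΣA = 3.2 in.
Transfer each piece to the horizontal axis through the centroid using Ī + A·d² with d = y − 3.2:
  web: d = 0 in → contributes +10.923 in⁴
  top flange (beyond web): d = 2.85 in → contributes +14.286 in⁴
  bottom flange (beyond web): d = -2.85 in → contributes +14.286 in⁴
Total I = 39.494 in⁴.

I_xx ≈ 39.5 in⁴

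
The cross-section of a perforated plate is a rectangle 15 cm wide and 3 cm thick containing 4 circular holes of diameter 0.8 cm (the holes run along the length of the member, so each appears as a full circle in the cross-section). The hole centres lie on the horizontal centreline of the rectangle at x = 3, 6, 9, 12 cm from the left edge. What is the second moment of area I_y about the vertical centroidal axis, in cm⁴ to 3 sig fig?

Treat the section as a set of non-overlapping primitives; coordinates are from the bounding-box lower-left.
Plate: 15 × 3, A = 45 cm², x = 7.5 cm, Ī = 843.75 cm⁴.
Hole 1 (subtracted): ⌀0.8, A = 0.50265 cm², x = 3 cm, Ī = 0.020106 cm⁴.
Hole 2 (subtracted): ⌀0.8, A = 0.50265 cm², x = 6 cm, Ī = 0.020106 cm⁴.
Hole 3 (subtracted): ⌀0.8, A = 0.50265 cm², x = 9 cm, Ī = 0.020106 cm⁴.
Hole 4 (subtracted): ⌀0.8, A = 0.50265 cm², x = 12 cm, Ī = 0.020106 cm⁴.
By symmetry the centroid is at mid-width, x̄ = 7.5 cm.
Transfer each piece to the vertical centroidal axis using Ī + A·d² with d = x − 7.5:
  plate: d = 0 cm → contributes +843.75 cm⁴
  hole 1: d = -4.5 cm → contributes −10.199 cm⁴
  hole 2: d = -1.5 cm → contributes −1.1511 cm⁴
  hole 3: d = 1.5 cm → contributes −1.1511 cm⁴
  hole 4: d = 4.5 cm → contributes −10.199 cm⁴
Total I = 821.05 cm⁴.

I_y ≈ 821 cm⁴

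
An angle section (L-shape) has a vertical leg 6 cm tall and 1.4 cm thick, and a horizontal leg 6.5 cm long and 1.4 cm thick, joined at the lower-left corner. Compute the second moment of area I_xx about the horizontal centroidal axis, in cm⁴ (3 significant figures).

Decompose the section into non-overlapping parts with the origin at the bottom-left of its bounding rectangle.
Vertical leg: 1.4 × 6, A = 8.4 cm², y = 3 cm, Ī = 25.2 cm⁴.
Horizontal leg (remainder): 5.1 × 1.4, A = 7.14 cm², y = 0.7 cm, Ī = 1.1662 cm⁴.
Centroid: ȳ = ΣA·y / ΣA = 1.9432 cm.
Transfer each piece to the horizontal centroidal axis using Ī + A·d² with d = y − 1.9432:
  vertical leg: d = 1.0568 cm → contributes +34.581 cm⁴
  horizontal leg (remainder): d = -1.2432 cm → contributes +12.202 cm⁴
Total I = 46.783 cm⁴.

I_xx ≈ 46.8 cm⁴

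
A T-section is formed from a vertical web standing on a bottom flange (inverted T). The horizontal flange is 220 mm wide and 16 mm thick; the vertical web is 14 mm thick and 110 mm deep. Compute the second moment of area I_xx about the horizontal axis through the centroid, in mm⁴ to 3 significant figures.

Decompose the section into non-overlapping parts with the origin at the bottom-left of its bounding rectangle.
Flange: 220 × 16, A = 3 520 mm², y = 8 mm, Ī = 75 093 mm⁴.
Web: 14 × 110, A = 1 540 mm², y = 71 mm, Ī = 1 552 833 mm⁴.
Centroid: ȳ = ΣA·y / ΣA = 27.174 mm.
Transfer each piece to the horizontal axis through the centroid using Ī + A·d² with d = y − 27.174:
  flange: d = -19.174 mm → contributes +1 369 182 mm⁴
  web: d = 43.826 mm → contributes +4 510 751 mm⁴
Total I = 5 879 934 mm⁴.

I_xx ≈ 5.88 × 10⁶ mm⁴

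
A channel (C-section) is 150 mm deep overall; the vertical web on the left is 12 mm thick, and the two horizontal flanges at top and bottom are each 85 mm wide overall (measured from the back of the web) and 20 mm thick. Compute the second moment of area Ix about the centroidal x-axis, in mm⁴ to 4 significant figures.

Treat the section as a set of non-overlapping primitives; coordinates are from the bounding-box lower-left.
Web: 12 × 150, A = 1 800 mm², y = 75 mm, Ī = 3 375 000 mm⁴.
Top flange (beyond web): 73 × 20, A = 1 460 mm², y = 140 mm, Ī = 48666.7 mm⁴.
Bottom flange (beyond web): 73 × 20, A = 1 460 mm², y = 10 mm, Ī = 48666.7 mm⁴.
By symmetry the centroid is at mid-height, ȳ = 75 mm.
Transfer each piece to the centroidal x-axis using Ī + A·d² with d = y − 75:
  web: d = 0 mm → contributes +3 375 000 mm⁴
  top flange (beyond web): d = 65 mm → contributes +6 217 167 mm⁴
  bottom flange (beyond web): d = -65 mm → contributes +6 217 167 mm⁴
Total I = 15 809 333 mm⁴.

Ix ≈ 1.581 × 10⁷ mm⁴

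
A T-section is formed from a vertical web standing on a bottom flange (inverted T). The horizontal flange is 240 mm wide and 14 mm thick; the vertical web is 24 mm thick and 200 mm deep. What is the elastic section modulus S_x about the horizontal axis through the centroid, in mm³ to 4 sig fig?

Break the section into simple shapes (no overlaps), measuring from the bottom-left corner of the bounding box.
Flange: 240 × 14, A = 3 360 mm², y = 7 mm, Ī = 54 880 mm⁴.
Web: 24 × 200, A = 4 800 mm², y = 114 mm, Ī = 16 000 000 mm⁴.
Centroid: ȳ = ΣA·y / ΣA = 69.9412 mm.
Transfer each piece to the horizontal axis through the centroid using Ī + A·d² with d = y − 69.9412:
  flange: d = -62.9412 mm → contributes +13 365 828 mm⁴
  web: d = 44.0588 mm → contributes +25 317 664 mm⁴
Total I = 38 683 492 mm⁴.
Extreme fibre distance c = 144.059 mm; S = I/c = 268 526 mm³.

S_x ≈ 2.685 × 10⁵ mm³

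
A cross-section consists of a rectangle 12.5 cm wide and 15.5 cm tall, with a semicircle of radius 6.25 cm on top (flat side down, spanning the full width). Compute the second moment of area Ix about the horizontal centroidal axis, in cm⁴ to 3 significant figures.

Ix ≈ 9090 cm⁴

Split into non-overlapping primitives; take the origin at the lower-left of the bounding box.
Rectangular body: 12.5 × 15.5, A = 193.75 cm², y = 7.75 cm, Ī = 3 879 cm⁴.
Semicircular cap: semicircle r = 6.25, A = 61.359 cm², y = 18.153 cm, Ī = 167.48 cm⁴.
Centroid: ȳ = ΣA·y / ΣA = 10.252 cm.
Transfer each piece to the horizontal centroidal axis using Ī + A·d² with d = y − 10.252:
  rectangular body: d = -2.502 cm → contributes +5 092 cm⁴
  semicircular cap: d = 7.9005 cm → contributes +3997.4 cm⁴
Total I = 9089.4 cm⁴.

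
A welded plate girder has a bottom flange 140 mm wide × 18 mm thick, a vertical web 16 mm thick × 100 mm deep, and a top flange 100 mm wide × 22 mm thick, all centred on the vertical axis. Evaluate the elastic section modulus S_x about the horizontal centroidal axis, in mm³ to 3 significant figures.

S_x ≈ 2.48 × 10⁵ mm³

Break the section into simple shapes (no overlaps), measuring from the bottom-left corner of the bounding box.
Bottom plate: 140 × 18, A = 2 520 mm², y = 9 mm, Ī = 68 040 mm⁴.
Web plate: 16 × 100, A = 1 600 mm², y = 68 mm, Ī = 1 333 333 mm⁴.
Top plate: 100 × 22, A = 2 200 mm², y = 129 mm, Ī = 88 733 mm⁴.
Centroid: ȳ = ΣA·y / ΣA = 65.709 mm.
Transfer each piece to the horizontal centroidal axis using Ī + A·d² with d = y − 65.709:
  bottom plate: d = -56.709 mm → contributes +8 172 095 mm⁴
  web plate: d = 2.2911 mm → contributes +1 341 732 mm⁴
  top plate: d = 63.291 mm → contributes +8 901 424 mm⁴
Total I = 18 415 251 mm⁴.
Extreme fibre distance c = 74.291 mm; S = I/c = 247 880 mm³.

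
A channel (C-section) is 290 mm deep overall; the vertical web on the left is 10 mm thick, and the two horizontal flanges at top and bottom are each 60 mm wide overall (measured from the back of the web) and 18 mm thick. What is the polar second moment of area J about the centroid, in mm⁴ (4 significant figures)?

J ≈ 5.506 × 10⁷ mm⁴

Break the section into simple shapes (no overlaps), measuring from the bottom-left corner of the bounding box.
Web: 10 × 290, A = 2 900 mm², y = 145 mm, Ī = 20 324 167 mm⁴.
Top flange (beyond web): 50 × 18, A = 900 mm², y = 281 mm, Ī = 24 300 mm⁴.
Bottom flange (beyond web): 50 × 18, A = 900 mm², y = 9 mm, Ī = 24 300 mm⁴.
By symmetry the centroid is at mid-height, ȳ = 145 mm.
Transfer each piece to the centroidal x-axis using Ī + A·d² with d = y − 145:
  web: d = 0 mm → contributes +20 324 167 mm⁴
  top flange (beyond web): d = 136 mm → contributes +16 670 700 mm⁴
  bottom flange (beyond web): d = -136 mm → contributes +16 670 700 mm⁴
Total I = 53 665 567 mm⁴.
For the y-axis: x̄ = 16.4894 mm.
Repeating about the centroidal y-axis gives I_y = 1 398 741 mm⁴.
Polar second moment: J = I_x + I_y = 55 064 308 mm⁴.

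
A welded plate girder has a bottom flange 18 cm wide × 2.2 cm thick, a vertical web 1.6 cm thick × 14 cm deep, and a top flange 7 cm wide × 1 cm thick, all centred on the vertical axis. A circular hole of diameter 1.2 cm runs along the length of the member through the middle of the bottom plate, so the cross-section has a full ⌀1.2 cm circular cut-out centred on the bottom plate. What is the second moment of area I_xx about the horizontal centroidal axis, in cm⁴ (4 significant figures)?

Decompose the section into non-overlapping parts with the origin at the bottom-left of its bounding rectangle.
Bottom plate: 18 × 2.2, A = 39.6 cm², y = 1.1 cm, Ī = 15.972 cm⁴.
Web plate: 1.6 × 14, A = 22.4 cm², y = 9.2 cm, Ī = 365.867 cm⁴.
Top plate: 7 × 1, A = 7 cm², y = 16.7 cm, Ī = 0.583333 cm⁴.
Hole (subtracted): ⌀1.2, A = 1.13097 cm², y = 1.1 cm, Ī = 0.101788 cm⁴.
Centroid: ȳ = ΣA·y / ΣA = 5.38237 cm.
Transfer each piece to the horizontal centroidal axis using Ī + A·d² with d = y − 5.38237:
  bottom plate: d = -4.28237 cm → contributes +742.183 cm⁴
  web plate: d = 3.81763 cm → contributes +692.332 cm⁴
  top plate: d = 11.3176 cm → contributes +897.205 cm⁴
  hole: d = -4.28237 cm → contributes −20.8423 cm⁴
Total I = 2310.88 cm⁴.

I_xx ≈ 2311 cm⁴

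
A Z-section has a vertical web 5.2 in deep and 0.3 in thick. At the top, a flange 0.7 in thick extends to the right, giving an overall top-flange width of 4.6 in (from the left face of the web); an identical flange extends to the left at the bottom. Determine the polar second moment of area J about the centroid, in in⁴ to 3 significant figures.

J ≈ 75.4 in⁴

Treat the section as a set of non-overlapping primitives; coordinates are from the bounding-box lower-left.
Web: 0.3 × 5.2, A = 1.56 in², y = 2.6 in, Ī = 3.5152 in⁴.
Top flange (beyond web): 4.3 × 0.7, A = 3.01 in², y = 4.85 in, Ī = 0.12291 in⁴.
Bottom flange (beyond web): 4.3 × 0.7, A = 3.01 in², y = 0.35 in, Ī = 0.12291 in⁴.
Centroid: ȳ = ΣA·y / ΣA = 2.6 in.
Transfer each piece to the centroidal x-axis using Ī + A·d² with d = y − 2.6:
  web: d = 0 in → contributes +3.5152 in⁴
  top flange (beyond web): d = 2.25 in → contributes +15.361 in⁴
  bottom flange (beyond web): d = -2.25 in → contributes +15.361 in⁴
Total I = 34.237 in⁴.
For the y-axis: x̄ = 4.45 in.
Repeating about the centroidal y-axis gives I_y = 41.133 in⁴.
Polar second moment: J = I_x + I_y = 75.371 in⁴.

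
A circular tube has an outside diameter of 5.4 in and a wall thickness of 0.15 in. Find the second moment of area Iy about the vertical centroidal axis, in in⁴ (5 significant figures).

Iy ≈ 8.5307 in⁴

Break the section into simple shapes (no overlaps), measuring from the bottom-left corner of the bounding box.
Outer circle: ⌀5.4, A = 22.90221 in², x = 2.7 in, Ī = 41.73928 in⁴.
Bore (subtracted): ⌀5.1, A = 20.42821 in², x = 2.7 in, Ī = 33.2086 in⁴.
By symmetry the centroid is at mid-width, x̄ = 2.7 in.
All pieces are centred on the vertical centroidal axis, so I = ΣĪ (holes subtracted) = 8.530676 in⁴.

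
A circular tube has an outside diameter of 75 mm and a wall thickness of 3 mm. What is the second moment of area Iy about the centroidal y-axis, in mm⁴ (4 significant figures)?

Iy ≈ 4.405 × 10⁵ mm⁴

Treat the section as a set of non-overlapping primitives; coordinates are from the bounding-box lower-left.
Outer circle: ⌀75, A = 4417.86 mm², x = 37.5 mm, Ī = 1 553 156 mm⁴.
Bore (subtracted): ⌀69, A = 3739.28 mm², x = 37.5 mm, Ī = 1 112 670 mm⁴.
By symmetry the centroid is at mid-width, x̄ = 37.5 mm.
All pieces are centred on the centroidal y-axis, so I = ΣĪ (holes subtracted) = 440 486 mm⁴.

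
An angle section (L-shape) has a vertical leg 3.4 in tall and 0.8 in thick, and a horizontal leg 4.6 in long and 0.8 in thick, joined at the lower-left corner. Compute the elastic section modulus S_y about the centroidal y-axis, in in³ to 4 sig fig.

Treat the section as a set of non-overlapping primitives; coordinates are from the bounding-box lower-left.
Vertical leg: 0.8 × 3.4, A = 2.72 in², x = 0.4 in, Ī = 0.145067 in⁴.
Horizontal leg (remainder): 3.8 × 0.8, A = 3.04 in², x = 2.7 in, Ī = 3.65813 in⁴.
Centroid: x̄ = ΣA·x / ΣA = 1.61389 in.
Transfer each piece to the centroidal y-axis using Ī + A·d² with d = x − 1.61389:
  vertical leg: d = -1.21389 in → contributes +4.15306 in⁴
  horizontal leg (remainder): d = 1.08611 in → contributes +7.24423 in⁴
Total I = 11.3973 in⁴.
Extreme fibre distance c = 2.98611 in; S = I/c = 3.81677 in³.

S_y ≈ 3.817 in³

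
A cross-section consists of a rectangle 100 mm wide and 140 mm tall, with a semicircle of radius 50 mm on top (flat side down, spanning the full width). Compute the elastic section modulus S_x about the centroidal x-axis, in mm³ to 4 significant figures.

S_x ≈ 4.906 × 10⁵ mm³

Treat the section as a set of non-overlapping primitives; coordinates are from the bounding-box lower-left.
Rectangular body: 100 × 140, A = 14 000 mm², y = 70 mm, Ī = 22 866 667 mm⁴.
Semicircular cap: semicircle r = 50, A = 3926.99 mm², y = 161.221 mm, Ī = 685 981 mm⁴.
Centroid: ȳ = ΣA·y / ΣA = 89.9823 mm.
Transfer each piece to the centroidal x-axis using Ī + A·d² with d = y − 89.9823:
  rectangular body: d = -19.9823 mm → contributes +28 456 765 mm⁴
  semicircular cap: d = 71.2383 mm → contributes +20 615 076 mm⁴
Total I = 49 071 841 mm⁴.
Extreme fibre distance c = 100.018 mm; S = I/c = 490 632 mm³.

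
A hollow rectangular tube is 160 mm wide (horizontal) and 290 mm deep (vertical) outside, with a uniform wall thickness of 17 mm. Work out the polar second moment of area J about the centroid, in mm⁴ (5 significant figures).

J ≈ 2.0534 × 10⁸ mm⁴

Decompose the section into non-overlapping parts with the origin at the bottom-left of its bounding rectangle.
Outer rectangle: 160 × 290, A = 46 400 mm², y = 145 mm, Ī = 325 186 667 mm⁴.
Inner void (subtracted): 126 × 256, A = 32 256 mm², y = 145 mm, Ī = 176 160 768 mm⁴.
By symmetry the centroid is at mid-height, ȳ = 145 mm.
All pieces are centred on the centroidal x-axis, so I = ΣĪ (holes subtracted) = 149 025 899 mm⁴.
Repeating about the centroidal y-axis gives I_y = 56 311 979 mm⁴.
Polar second moment: J = I_x + I_y = 205 337 877 mm⁴.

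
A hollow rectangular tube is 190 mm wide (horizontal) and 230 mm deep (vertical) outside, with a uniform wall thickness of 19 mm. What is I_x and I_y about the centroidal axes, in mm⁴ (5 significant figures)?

Split into non-overlapping primitives; take the origin at the lower-left of the bounding box.
Outer rectangle: 190 × 230, A = 43 700 mm², y = 115 mm, Ī = 192 644 167 mm⁴.
Inner void (subtracted): 152 × 192, A = 29 184 mm², y = 115 mm, Ī = 89 653 248 mm⁴.
By symmetry the centroid is at mid-height, ȳ = 115 mm.
All pieces are centred on the centroidal x-axis, so I = ΣĪ (holes subtracted) = 102 990 919 mm⁴.
Repeating about the centroidal y-axis gives I_y = 75 275 239 mm⁴.

I_x ≈ 1.0299 × 10⁸ mm⁴, I_y ≈ 7.5275 × 10⁷ mm⁴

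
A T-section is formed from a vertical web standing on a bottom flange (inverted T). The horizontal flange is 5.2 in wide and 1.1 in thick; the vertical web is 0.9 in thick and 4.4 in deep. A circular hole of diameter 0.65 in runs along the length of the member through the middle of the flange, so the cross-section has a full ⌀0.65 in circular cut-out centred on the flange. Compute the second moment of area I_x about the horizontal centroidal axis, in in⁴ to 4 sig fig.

I_x ≈ 24.22 in⁴

Break the section into simple shapes (no overlaps), measuring from the bottom-left corner of the bounding box.
Flange: 5.2 × 1.1, A = 5.72 in², y = 0.55 in, Ī = 0.576767 in⁴.
Web: 0.9 × 4.4, A = 3.96 in², y = 3.3 in, Ī = 6.3888 in⁴.
Hole (subtracted): ⌀0.65, A = 0.331831 in², y = 0.55 in, Ī = 0.00876241 in⁴.
Centroid: ȳ = ΣA·y / ΣA = 1.71493 in.
Transfer each piece to the horizontal centroidal axis using Ī + A·d² with d = y − 1.71493:
  flange: d = -1.16493 in → contributes +8.33921 in⁴
  web: d = 1.58507 in → contributes +16.338 in⁴
  hole: d = -1.16493 in → contributes −0.45908 in⁴
Total I = 24.2182 in⁴.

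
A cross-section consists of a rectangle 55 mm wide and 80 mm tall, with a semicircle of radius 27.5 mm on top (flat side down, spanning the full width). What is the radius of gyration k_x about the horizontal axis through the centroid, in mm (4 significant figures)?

Decompose the section into non-overlapping parts with the origin at the bottom-left of its bounding rectangle.
Rectangular body: 55 × 80, A = 4 400 mm², y = 40 mm, Ī = 2 346 667 mm⁴.
Semicircular cap: semicircle r = 27.5, A = 1187.91 mm², y = 91.6714 mm, Ī = 62771.5 mm⁴.
Centroid: ȳ = ΣA·y / ΣA = 50.9846 mm.
Transfer each piece to the horizontal axis through the centroid using Ī + A·d² with d = y − 50.9846:
  rectangular body: d = -10.9846 mm → contributes +2 877 580 mm⁴
  semicircular cap: d = 40.6867 mm → contributes +2 029 258 mm⁴
Total I = 4 906 838 mm⁴.
Radius of gyration: k = √(I/A) = √(4 906 838 / 5587.91) = 29.633 mm.

k_x ≈ 29.63 mm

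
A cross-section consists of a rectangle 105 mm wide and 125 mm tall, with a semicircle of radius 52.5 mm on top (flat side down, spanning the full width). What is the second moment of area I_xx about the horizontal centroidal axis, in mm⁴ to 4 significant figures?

I_xx ≈ 4.132 × 10⁷ mm⁴

Decompose the section into non-overlapping parts with the origin at the bottom-left of its bounding rectangle.
Rectangular body: 105 × 125, A = 13 125 mm², y = 62.5 mm, Ī = 17 089 844 mm⁴.
Semicircular cap: semicircle r = 52.5, A = 4329.51 mm², y = 147.282 mm, Ī = 833 814 mm⁴.
Centroid: ȳ = ΣA·y / ΣA = 83.5297 mm.
Transfer each piece to the horizontal centroidal axis using Ī + A·d² with d = y − 83.5297:
  rectangular body: d = -21.0297 mm → contributes +22 894 350 mm⁴
  semicircular cap: d = 63.752 mm → contributes +18 430 305 mm⁴
Total I = 41 324 655 mm⁴.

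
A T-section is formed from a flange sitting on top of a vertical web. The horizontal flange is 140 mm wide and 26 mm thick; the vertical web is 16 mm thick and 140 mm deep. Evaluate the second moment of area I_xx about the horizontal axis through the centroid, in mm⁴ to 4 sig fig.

I_xx ≈ 1.342 × 10⁷ mm⁴

Decompose the section into non-overlapping parts with the origin at the bottom-left of its bounding rectangle.
Flange: 140 × 26, A = 3 640 mm², y = 153 mm, Ī = 205 053 mm⁴.
Web: 16 × 140, A = 2 240 mm², y = 70 mm, Ī = 3 658 667 mm⁴.
Centroid: ȳ = ΣA·y / ΣA = 121.381 mm.
Transfer each piece to the horizontal axis through the centroid using Ī + A·d² with d = y − 121.381:
  flange: d = 31.619 mm → contributes +3 844 195 mm⁴
  web: d = -51.381 mm → contributes +9 572 272 mm⁴
Total I = 13 416 467 mm⁴.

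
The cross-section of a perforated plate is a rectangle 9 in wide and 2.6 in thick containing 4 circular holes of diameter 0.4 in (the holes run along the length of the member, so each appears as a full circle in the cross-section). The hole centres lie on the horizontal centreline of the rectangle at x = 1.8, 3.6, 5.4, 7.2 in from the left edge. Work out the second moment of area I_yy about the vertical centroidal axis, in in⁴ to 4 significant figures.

I_yy ≈ 155.9 in⁴

Treat the section as a set of non-overlapping primitives; coordinates are from the bounding-box lower-left.
Plate: 9 × 2.6, A = 23.4 in², x = 4.5 in, Ī = 157.95 in⁴.
Hole 1 (subtracted): ⌀0.4, A = 0.125664 in², x = 1.8 in, Ī = 0.00125664 in⁴.
Hole 2 (subtracted): ⌀0.4, A = 0.125664 in², x = 3.6 in, Ī = 0.00125664 in⁴.
Hole 3 (subtracted): ⌀0.4, A = 0.125664 in², x = 5.4 in, Ī = 0.00125664 in⁴.
Hole 4 (subtracted): ⌀0.4, A = 0.125664 in², x = 7.2 in, Ī = 0.00125664 in⁴.
By symmetry the centroid is at mid-width, x̄ = 4.5 in.
Transfer each piece to the vertical centroidal axis using Ī + A·d² with d = x − 4.5:
  plate: d = 0 in → contributes +157.95 in⁴
  hole 1: d = -2.7 in → contributes −0.917345 in⁴
  hole 2: d = -0.9 in → contributes −0.103044 in⁴
  hole 3: d = 0.9 in → contributes −0.103044 in⁴
  hole 4: d = 2.7 in → contributes −0.917345 in⁴
Total I = 155.909 in⁴.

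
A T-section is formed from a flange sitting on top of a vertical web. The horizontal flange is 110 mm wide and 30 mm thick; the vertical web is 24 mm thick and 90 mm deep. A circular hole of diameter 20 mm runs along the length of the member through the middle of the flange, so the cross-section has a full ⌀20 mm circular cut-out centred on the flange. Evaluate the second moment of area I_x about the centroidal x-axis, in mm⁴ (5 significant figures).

I_x ≈ 6.2096 × 10⁶ mm⁴

Split into non-overlapping primitives; take the origin at the lower-left of the bounding box.
Flange: 110 × 30, A = 3 300 mm², y = 105 mm, Ī = 247 500 mm⁴.
Web: 24 × 90, A = 2 160 mm², y = 45 mm, Ī = 1 458 000 mm⁴.
Hole (subtracted): ⌀20, A = 314.1593 mm², y = 105 mm, Ī = 7853.982 mm⁴.
Centroid: ȳ = ΣA·y / ΣA = 79.81461 mm.
Transfer each piece to the centroidal x-axis using Ī + A·d² with d = y − 79.81461:
  flange: d = 25.18539 mm → contributes +2 340 703 mm⁴
  web: d = -34.81461 mm → contributes +4 076 043 mm⁴
  hole: d = 25.18539 mm → contributes −207126.4 mm⁴
Total I = 6 209 620 mm⁴.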